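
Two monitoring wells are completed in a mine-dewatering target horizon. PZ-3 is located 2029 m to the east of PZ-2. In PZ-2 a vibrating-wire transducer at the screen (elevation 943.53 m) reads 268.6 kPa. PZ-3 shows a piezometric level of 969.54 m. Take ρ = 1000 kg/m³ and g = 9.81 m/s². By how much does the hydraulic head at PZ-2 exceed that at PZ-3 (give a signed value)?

Δh ≈ 1.37 m

Pressure head at PZ-2: ψ = P/(ρg) = 268.6×1000 / (1000 × 9.81) = 27.38 m.
Total head at PZ-2: h = z + ψ = 943.53 + 27.38 = 970.91 m.
Total head at PZ-3: h = 969.54 m (water level in the piezometer is the total head).
Head difference: h(PZ-2) − h(PZ-3) = 970.91 − 969.54 = 1.37 m.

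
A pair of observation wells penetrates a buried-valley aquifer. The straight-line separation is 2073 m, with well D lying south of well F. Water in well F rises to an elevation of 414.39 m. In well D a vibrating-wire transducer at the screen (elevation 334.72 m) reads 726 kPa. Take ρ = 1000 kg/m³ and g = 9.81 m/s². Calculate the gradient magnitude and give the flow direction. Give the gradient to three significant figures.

i ≈ 0.00273; groundwater flows toward the south

Total head at well F: h = 414.39 m (water level in the piezometer is the total head).
Pressure head at well D: ψ = P/(ρg) = 726×1000 / (1000 × 9.81) = 74.01 m.
Total head at well D: h = z + ψ = 334.72 + 74.01 = 408.73 m.
Head difference: h(well F) − h(well D) = 414.39 − 408.73 = 5.66 m.
Hydraulic gradient: i = |Δh| / L = 5.66 / 2073 = 0.00273.
Flow is from higher to lower head: from well F toward well D, i.e. toward the south.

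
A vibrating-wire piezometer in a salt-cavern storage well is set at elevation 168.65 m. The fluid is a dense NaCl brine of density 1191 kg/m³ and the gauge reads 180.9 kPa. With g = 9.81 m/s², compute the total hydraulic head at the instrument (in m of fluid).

ψ = P/(ρg) = 180.9×1000 / (1191 × 9.81) = 15.48 m.
h = z + ψ = 168.65 + 15.48 = 184.13 m.

h ≈ 184.13 m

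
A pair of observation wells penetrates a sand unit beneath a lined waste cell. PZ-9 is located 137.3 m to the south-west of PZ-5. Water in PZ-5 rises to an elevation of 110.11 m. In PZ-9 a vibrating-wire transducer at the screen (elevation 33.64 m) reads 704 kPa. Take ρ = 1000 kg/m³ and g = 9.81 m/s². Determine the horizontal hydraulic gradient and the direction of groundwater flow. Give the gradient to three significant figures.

Total head at PZ-5: h = 110.11 m (water level in the piezometer is the total head).
Pressure head at PZ-9: ψ = P/(ρg) = 704×1000 / (1000 × 9.81) = 71.76 m.
Total head at PZ-9: h = z + ψ = 33.64 + 71.76 = 105.40 m.
Head difference: h(PZ-5) − h(PZ-9) = 110.11 − 105.40 = 4.71 m.
Hydraulic gradient: i = |Δh| / L = 4.71 / 137.3 = 0.0343.
Flow is from higher to lower head: from PZ-5 toward PZ-9, i.e. toward the south-west.

i ≈ 0.0343; groundwater flows toward the south-west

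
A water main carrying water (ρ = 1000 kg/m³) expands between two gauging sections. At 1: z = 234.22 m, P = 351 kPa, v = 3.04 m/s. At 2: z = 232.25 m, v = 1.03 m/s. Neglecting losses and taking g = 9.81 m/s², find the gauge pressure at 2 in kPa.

P₂ ≈ 374 kPa

Pressure head at 1: ψ₁ = P₁/(ρg) = 351×1000 / (1000 × 9.81) = 35.78 m.
Velocity heads: v₁²/2g = 3.04²/19.62 = 0.471 m; v₂²/2g = 1.03²/19.62 = 0.054 m.
Total head H = z₁ + ψ₁ + v₁²/2g = 234.22 + 35.78 + 0.471 = 270.47 m.
ψ₂ = H − z₂ − v₂²/2g = 270.47 − 232.25 − 0.054 = 38.17 m.
P₂ = ρgψ₂ = 1000 × 9.81 × 38.17 ≈ 374 kPa.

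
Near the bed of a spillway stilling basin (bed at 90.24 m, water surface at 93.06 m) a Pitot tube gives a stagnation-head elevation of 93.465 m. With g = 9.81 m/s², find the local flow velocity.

Near the bed, under hydrostatic conditions, the piezometric head (z + ψ) equals the free-surface elevation, 93.06 m.
Velocity head = total − piezometric = 93.465 − 93.06 = 0.405 m.
v = √(2g·h_v) = √(2 × 9.81 × 0.405) = 2.82 m/s.

v ≈ 2.82 m/s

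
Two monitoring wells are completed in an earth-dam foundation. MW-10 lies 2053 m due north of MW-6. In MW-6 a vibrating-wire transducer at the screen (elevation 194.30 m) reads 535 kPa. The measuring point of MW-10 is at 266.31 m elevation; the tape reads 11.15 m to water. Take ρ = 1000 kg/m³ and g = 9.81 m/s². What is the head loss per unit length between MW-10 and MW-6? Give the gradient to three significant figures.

i ≈ 0.00308 m/m

Pressure head at MW-6: ψ = P/(ρg) = 535×1000 / (1000 × 9.81) = 54.54 m.
Total head at MW-6: h = z + ψ = 194.30 + 54.54 = 248.84 m.
Total head at MW-10: h = 266.31 − 11.15 = 255.16 m.
Head difference: h(MW-6) − h(MW-10) = 248.84 − 255.16 = -6.32 m.
Hydraulic gradient: i = |Δh| / L = 6.32 / 2053 = 0.00308.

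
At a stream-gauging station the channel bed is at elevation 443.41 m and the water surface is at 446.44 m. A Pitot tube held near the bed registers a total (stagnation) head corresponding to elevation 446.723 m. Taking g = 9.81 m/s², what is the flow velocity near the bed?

v ≈ 2.36 m/s

Near the bed, under hydrostatic conditions, the piezometric head (z + ψ) equals the free-surface elevation, 446.44 m.
Velocity head = total − piezometric = 446.723 − 446.44 = 0.283 m.
v = √(2g·h_v) = √(2 × 9.81 × 0.283) = 2.36 m/s.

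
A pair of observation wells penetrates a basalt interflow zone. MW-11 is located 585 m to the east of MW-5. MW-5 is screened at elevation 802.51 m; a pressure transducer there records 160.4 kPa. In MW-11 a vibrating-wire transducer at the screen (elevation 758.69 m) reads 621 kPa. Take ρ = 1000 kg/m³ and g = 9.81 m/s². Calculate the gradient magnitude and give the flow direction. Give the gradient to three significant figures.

i ≈ 0.00535; groundwater flows toward the west

Pressure head at MW-5: ψ = P/(ρg) = 160.4×1000 / (1000 × 9.81) = 16.35 m.
Total head at MW-5: h = z + ψ = 802.51 + 16.35 = 818.86 m.
Pressure head at MW-11: ψ = P/(ρg) = 621×1000 / (1000 × 9.81) = 63.30 m.
Total head at MW-11: h = z + ψ = 758.69 + 63.30 = 821.99 m.
Head difference: h(MW-5) − h(MW-11) = 818.86 − 821.99 = -3.13 m.
Hydraulic gradient: i = |Δh| / L = 3.13 / 585 = 0.00535.
Flow is from higher to lower head: from MW-11 toward MW-5, i.e. toward the west.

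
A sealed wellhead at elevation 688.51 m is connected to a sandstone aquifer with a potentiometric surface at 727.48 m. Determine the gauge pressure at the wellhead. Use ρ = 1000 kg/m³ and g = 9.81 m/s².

Head above the cap: Δh = 727.48 − 688.51 = 38.97 m.
P = ρgΔh = 1000 × 9.81 × 38.97 = 382296 Pa ≈ 382 kPa.

P ≈ 382 kPa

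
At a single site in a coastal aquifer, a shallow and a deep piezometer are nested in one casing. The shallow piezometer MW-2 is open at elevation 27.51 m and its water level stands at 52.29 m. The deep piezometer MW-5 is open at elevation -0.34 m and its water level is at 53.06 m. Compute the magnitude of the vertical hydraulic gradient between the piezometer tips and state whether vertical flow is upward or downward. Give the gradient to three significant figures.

Total head at MW-2: h = 52.29 m (water level in the standpipe).
Total head at MW-5: h = 53.06 m.
Δh = h(MW-2) − h(MW-5) = 52.29 − 53.06 = -0.77 m.
Vertical separation Δz = 27.51 − (-0.34) = 27.85 m.
|i_v| = |Δh| / Δz = 0.77 / 27.85 = 0.0276.
Head is higher in the deep piezometer, so vertical flow is upward (discharge condition).

|i_v| ≈ 0.0276; vertical flow is upward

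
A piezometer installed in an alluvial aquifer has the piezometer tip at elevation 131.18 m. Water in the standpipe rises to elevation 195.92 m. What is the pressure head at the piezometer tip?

Total head h = 195.92 m (the water-surface elevation in the piezometer).
Pressure head ψ = h − z = 195.92 − 131.18 = 64.74 m.

ψ ≈ 64.74 m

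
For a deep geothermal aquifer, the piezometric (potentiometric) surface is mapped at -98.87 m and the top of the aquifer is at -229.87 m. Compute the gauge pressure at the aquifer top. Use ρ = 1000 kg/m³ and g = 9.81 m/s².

Pressure head at the aquifer top: ψ = h − z = -98.87 − (-229.87) = 131.00 m.
P = ρgψ = 1000 × 9.81 × 131.00 = 1285110 Pa ≈ 1290 kPa.

P ≈ 1290 kPa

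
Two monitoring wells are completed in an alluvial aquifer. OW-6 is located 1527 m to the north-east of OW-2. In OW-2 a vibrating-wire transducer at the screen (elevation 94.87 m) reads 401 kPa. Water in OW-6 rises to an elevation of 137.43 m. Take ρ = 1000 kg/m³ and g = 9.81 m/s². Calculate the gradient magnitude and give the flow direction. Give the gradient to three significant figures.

i ≈ 0.00110; groundwater flows toward the south-west

Pressure head at OW-2: ψ = P/(ρg) = 401×1000 / (1000 × 9.81) = 40.88 m.
Total head at OW-2: h = z + ψ = 94.87 + 40.88 = 135.75 m.
Total head at OW-6: h = 137.43 m (water level in the piezometer is the total head).
Head difference: h(OW-2) − h(OW-6) = 135.75 − 137.43 = -1.68 m.
Hydraulic gradient: i = |Δh| / L = 1.68 / 1527 = 0.00110.
Flow is from higher to lower head: from OW-6 toward OW-2, i.e. toward the south-west.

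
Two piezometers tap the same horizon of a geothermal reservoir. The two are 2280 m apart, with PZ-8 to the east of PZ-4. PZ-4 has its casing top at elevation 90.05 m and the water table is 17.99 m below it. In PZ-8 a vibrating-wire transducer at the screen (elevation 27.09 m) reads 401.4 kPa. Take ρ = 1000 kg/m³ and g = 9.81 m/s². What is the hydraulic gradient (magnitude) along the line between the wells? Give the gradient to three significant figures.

Total head at PZ-4: h = 90.05 − 17.99 = 72.06 m.
Pressure head at PZ-8: ψ = P/(ρg) = 401.4×1000 / (1000 × 9.81) = 40.92 m.
Total head at PZ-8: h = z + ψ = 27.09 + 40.92 = 68.01 m.
Head difference: h(PZ-4) − h(PZ-8) = 72.06 − 68.01 = 4.05 m.
Hydraulic gradient: i = |Δh| / L = 4.05 / 2280 = 0.00178.

i ≈ 0.00178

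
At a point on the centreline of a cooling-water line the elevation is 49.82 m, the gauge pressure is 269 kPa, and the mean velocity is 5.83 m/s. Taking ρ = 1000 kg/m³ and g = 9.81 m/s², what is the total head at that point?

Pressure head ψ = P/(ρg) = 269×1000 / (1000 × 9.81) = 27.42 m.
Velocity head = v²/(2g) = 5.83² / (2 × 9.81) = 1.732 m.
h = z + ψ + v²/(2g) = 49.82 + 27.42 + 1.732 = 78.97 m.

h ≈ 78.97 m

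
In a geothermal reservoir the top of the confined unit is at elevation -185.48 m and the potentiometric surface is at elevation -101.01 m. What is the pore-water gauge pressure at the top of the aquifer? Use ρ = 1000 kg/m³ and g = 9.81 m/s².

P ≈ 829 kPa

Pressure head at the aquifer top: ψ = h − z = -101.01 − (-185.48) = 84.47 m.
P = ρgψ = 1000 × 9.81 × 84.47 = 828651 Pa ≈ 829 kPa.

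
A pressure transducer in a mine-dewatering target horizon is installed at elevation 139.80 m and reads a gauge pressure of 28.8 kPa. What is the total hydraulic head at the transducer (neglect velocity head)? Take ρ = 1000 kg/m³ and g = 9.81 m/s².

h ≈ 142.74 m

ψ = P/(ρg) = 28.8×1000 / (1000 × 9.81) = 2.94 m.
h = z + ψ = 139.80 + 2.94 = 142.74 m.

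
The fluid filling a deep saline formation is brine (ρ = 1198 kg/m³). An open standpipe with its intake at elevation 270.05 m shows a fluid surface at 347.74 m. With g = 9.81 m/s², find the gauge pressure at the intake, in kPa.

Pressure head ψ = h − z = 347.74 − 270.05 = 77.69 m.
P = ρgψ = 1198 × 9.81 × 77.69 = 913042 Pa ≈ 913 kPa.

P ≈ 913 kPa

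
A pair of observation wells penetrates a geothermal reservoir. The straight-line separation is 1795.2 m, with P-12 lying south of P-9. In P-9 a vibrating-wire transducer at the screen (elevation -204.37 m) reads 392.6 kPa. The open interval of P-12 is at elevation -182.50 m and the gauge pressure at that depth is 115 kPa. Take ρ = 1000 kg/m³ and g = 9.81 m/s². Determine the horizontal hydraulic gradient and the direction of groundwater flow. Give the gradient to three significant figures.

i ≈ 0.00358; groundwater flows toward the south

Pressure head at P-9: ψ = P/(ρg) = 392.6×1000 / (1000 × 9.81) = 40.02 m.
Total head at P-9: h = z + ψ = -204.37 + 40.02 = -164.35 m.
Pressure head at P-12: ψ = P/(ρg) = 115×1000 / (1000 × 9.81) = 11.72 m.
Total head at P-12: h = z + ψ = -182.50 + 11.72 = -170.78 m.
Head difference: h(P-9) − h(P-12) = -164.35 − (-170.78) = 6.43 m.
Hydraulic gradient: i = |Δh| / L = 6.43 / 1795.2 = 0.00358.
Flow is from higher to lower head: from P-9 toward P-12, i.e. toward the south.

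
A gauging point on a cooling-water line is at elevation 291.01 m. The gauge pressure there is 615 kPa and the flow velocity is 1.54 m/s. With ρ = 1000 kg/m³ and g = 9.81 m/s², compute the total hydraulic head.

h ≈ 353.82 m

Pressure head ψ = P/(ρg) = 615×1000 / (1000 × 9.81) = 62.69 m.
Velocity head = v²/(2g) = 1.54² / (2 × 9.81) = 0.121 m.
h = z + ψ + v²/(2g) = 291.01 + 62.69 + 0.121 = 353.82 m.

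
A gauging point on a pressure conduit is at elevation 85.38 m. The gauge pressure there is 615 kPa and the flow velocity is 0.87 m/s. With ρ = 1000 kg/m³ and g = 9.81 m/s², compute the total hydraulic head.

h ≈ 148.11 m

Pressure head ψ = P/(ρg) = 615×1000 / (1000 × 9.81) = 62.69 m.
Velocity head = v²/(2g) = 0.87² / (2 × 9.81) = 0.039 m.
h = z + ψ + v²/(2g) = 85.38 + 62.69 + 0.039 = 148.11 m.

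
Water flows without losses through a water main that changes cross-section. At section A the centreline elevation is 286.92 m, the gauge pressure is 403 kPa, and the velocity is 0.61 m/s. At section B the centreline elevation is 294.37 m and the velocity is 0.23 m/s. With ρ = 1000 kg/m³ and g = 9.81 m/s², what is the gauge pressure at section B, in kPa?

P₂ ≈ 330 kPa

Pressure head at A: ψ₁ = P₁/(ρg) = 403×1000 / (1000 × 9.81) = 41.08 m.
Velocity heads: v₁²/2g = 0.61²/19.62 = 0.019 m; v₂²/2g = 0.23²/19.62 = 0.003 m.
Total head H = z₁ + ψ₁ + v₁²/2g = 286.92 + 41.08 + 0.019 = 328.02 m.
ψ₂ = H − z₂ − v₂²/2g = 328.02 − 294.37 − 0.003 = 33.65 m.
P₂ = ρgψ₂ = 1000 × 9.81 × 33.65 ≈ 330 kPa.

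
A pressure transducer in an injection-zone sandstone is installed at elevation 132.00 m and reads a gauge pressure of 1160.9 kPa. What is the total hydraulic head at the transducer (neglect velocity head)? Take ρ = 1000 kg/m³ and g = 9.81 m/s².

ψ = P/(ρg) = 1160.9×1000 / (1000 × 9.81) = 118.34 m.
h = z + ψ = 132.00 + 118.34 = 250.34 m.

h ≈ 250.34 m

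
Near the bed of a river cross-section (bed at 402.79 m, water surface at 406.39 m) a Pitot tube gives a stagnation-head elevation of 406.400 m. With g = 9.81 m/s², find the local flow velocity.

v ≈ 0.443 m/s

Near the bed, under hydrostatic conditions, the piezometric head (z + ψ) equals the free-surface elevation, 406.39 m.
Velocity head = total − piezometric = 406.400 − 406.39 = 0.010 m.
v = √(2g·h_v) = √(2 × 9.81 × 0.010) = 0.443 m/s.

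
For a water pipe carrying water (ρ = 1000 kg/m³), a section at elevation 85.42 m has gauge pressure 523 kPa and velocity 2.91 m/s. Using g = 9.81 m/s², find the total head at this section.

h ≈ 139.16 m

Pressure head ψ = P/(ρg) = 523×1000 / (1000 × 9.81) = 53.31 m.
Velocity head = v²/(2g) = 2.91² / (2 × 9.81) = 0.432 m.
h = z + ψ + v²/(2g) = 85.42 + 53.31 + 0.432 = 139.16 m.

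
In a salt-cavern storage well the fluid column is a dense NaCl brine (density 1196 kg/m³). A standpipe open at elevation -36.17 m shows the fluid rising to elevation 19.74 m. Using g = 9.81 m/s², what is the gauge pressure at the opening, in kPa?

Pressure head ψ = h − z = 19.74 − (-36.17) = 55.91 m.
P = ρgψ = 1196 × 9.81 × 55.91 = 655979 Pa ≈ 656 kPa.

P ≈ 656 kPa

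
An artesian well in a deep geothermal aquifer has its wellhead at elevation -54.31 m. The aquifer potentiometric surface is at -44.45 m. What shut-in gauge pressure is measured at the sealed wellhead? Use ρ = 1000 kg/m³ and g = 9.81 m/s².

Head above the cap: Δh = -44.45 − (-54.31) = 9.86 m.
P = ρgΔh = 1000 × 9.81 × 9.86 = 96727 Pa ≈ 96.7 kPa.

P ≈ 96.7 kPa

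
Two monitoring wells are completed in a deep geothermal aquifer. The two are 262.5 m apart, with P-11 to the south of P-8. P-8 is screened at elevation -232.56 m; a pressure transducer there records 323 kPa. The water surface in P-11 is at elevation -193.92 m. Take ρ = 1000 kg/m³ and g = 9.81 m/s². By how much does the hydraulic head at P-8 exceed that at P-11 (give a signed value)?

Pressure head at P-8: ψ = P/(ρg) = 323×1000 / (1000 × 9.81) = 32.93 m.
Total head at P-8: h = z + ψ = -232.56 + 32.93 = -199.63 m.
Total head at P-11: h = -193.92 m (water level in the piezometer is the total head).
Head difference: h(P-8) − h(P-11) = -199.63 − (-193.92) = -5.71 m.

Δh ≈ -5.71 m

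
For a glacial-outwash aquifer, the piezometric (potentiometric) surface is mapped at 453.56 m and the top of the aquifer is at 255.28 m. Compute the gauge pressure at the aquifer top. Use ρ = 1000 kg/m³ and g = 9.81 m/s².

P ≈ 1950 kPa

Pressure head at the aquifer top: ψ = h − z = 453.56 − 255.28 = 198.28 m.
P = ρgψ = 1000 × 9.81 × 198.28 = 1945127 Pa ≈ 1950 kPa.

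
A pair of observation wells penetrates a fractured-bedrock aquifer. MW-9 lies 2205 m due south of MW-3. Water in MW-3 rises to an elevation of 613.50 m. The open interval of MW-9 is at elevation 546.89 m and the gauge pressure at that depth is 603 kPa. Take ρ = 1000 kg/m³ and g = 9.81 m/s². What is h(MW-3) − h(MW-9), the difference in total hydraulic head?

Δh ≈ 5.14 m

Total head at MW-3: h = 613.50 m (water level in the piezometer is the total head).
Pressure head at MW-9: ψ = P/(ρg) = 603×1000 / (1000 × 9.81) = 61.47 m.
Total head at MW-9: h = z + ψ = 546.89 + 61.47 = 608.36 m.
Head difference: h(MW-3) − h(MW-9) = 613.50 − 608.36 = 5.14 m.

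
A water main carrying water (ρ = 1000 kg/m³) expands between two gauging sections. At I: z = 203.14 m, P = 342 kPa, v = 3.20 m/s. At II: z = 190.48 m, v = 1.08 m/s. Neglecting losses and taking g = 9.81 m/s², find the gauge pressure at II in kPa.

Pressure head at I: ψ₁ = P₁/(ρg) = 342×1000 / (1000 × 9.81) = 34.86 m.
Velocity heads: v₁²/2g = 3.20²/19.62 = 0.522 m; v₂²/2g = 1.08²/19.62 = 0.059 m.
Total head H = z₁ + ψ₁ + v₁²/2g = 203.14 + 34.86 + 0.522 = 238.52 m.
ψ₂ = H − z₂ − v₂²/2g = 238.52 − 190.48 − 0.059 = 47.98 m.
P₂ = ρgψ₂ = 1000 × 9.81 × 47.98 ≈ 471 kPa.

P₂ ≈ 471 kPa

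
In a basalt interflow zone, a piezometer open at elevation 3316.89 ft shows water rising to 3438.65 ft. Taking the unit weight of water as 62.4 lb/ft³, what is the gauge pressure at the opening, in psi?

P ≈ 52.8 psi

Pressure head ψ = h − z = 3438.65 − 3316.89 = 121.76 ft.
P = γ·ψ / 144 = 62.4 × 121.76 / 144 = 52.8 psi.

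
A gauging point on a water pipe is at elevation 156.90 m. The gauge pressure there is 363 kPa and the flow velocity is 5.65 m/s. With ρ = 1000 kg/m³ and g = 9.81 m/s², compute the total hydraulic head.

Pressure head ψ = P/(ρg) = 363×1000 / (1000 × 9.81) = 37.00 m.
Velocity head = v²/(2g) = 5.65² / (2 × 9.81) = 1.627 m.
h = z + ψ + v²/(2g) = 156.90 + 37.00 + 1.627 = 195.53 m.

h ≈ 195.53 m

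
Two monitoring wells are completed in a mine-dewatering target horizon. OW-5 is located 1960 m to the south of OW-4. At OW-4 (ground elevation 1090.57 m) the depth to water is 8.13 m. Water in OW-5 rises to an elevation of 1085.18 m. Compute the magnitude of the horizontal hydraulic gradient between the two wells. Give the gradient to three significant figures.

Total head at OW-4: h = 1090.57 − 8.13 = 1082.44 m.
Total head at OW-5: h = 1085.18 m (water level in the piezometer is the total head).
Head difference: h(OW-4) − h(OW-5) = 1082.44 − 1085.18 = -2.74 m.
Hydraulic gradient: i = |Δh| / L = 2.74 / 1960 = 0.00140.

i ≈ 0.00140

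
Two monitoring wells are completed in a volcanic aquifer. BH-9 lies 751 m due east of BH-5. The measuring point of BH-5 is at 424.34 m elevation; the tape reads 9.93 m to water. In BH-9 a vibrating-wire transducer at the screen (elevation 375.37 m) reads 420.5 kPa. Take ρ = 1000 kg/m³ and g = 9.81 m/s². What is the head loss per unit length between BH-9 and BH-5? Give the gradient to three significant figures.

i ≈ 0.00509 m/m

Total head at BH-5: h = 424.34 − 9.93 = 414.41 m.
Pressure head at BH-9: ψ = P/(ρg) = 420.5×1000 / (1000 × 9.81) = 42.86 m.
Total head at BH-9: h = z + ψ = 375.37 + 42.86 = 418.23 m.
Head difference: h(BH-5) − h(BH-9) = 414.41 − 418.23 = -3.82 m.
Hydraulic gradient: i = |Δh| / L = 3.82 / 751 = 0.00509.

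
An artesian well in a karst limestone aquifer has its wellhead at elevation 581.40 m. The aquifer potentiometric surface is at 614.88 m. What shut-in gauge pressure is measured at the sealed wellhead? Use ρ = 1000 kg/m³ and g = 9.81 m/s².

Head above the cap: Δh = 614.88 − 581.40 = 33.48 m.
P = ρgΔh = 1000 × 9.81 × 33.48 = 328439 Pa ≈ 328 kPa.

P ≈ 328 kPa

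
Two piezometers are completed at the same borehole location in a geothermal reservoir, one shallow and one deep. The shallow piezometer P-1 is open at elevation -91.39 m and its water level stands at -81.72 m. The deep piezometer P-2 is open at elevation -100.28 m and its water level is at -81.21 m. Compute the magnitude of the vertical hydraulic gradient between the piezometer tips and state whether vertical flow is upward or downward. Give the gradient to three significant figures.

|i_v| ≈ 0.0574; vertical flow is upward

Total head at P-1: h = -81.72 m (water level in the standpipe).
Total head at P-2: h = -81.21 m.
Δh = h(P-1) − h(P-2) = -81.72 − (-81.21) = -0.51 m.
Vertical separation Δz = -91.39 − (-100.28) = 8.89 m.
|i_v| = |Δh| / Δz = 0.51 / 8.89 = 0.0574.
Head is higher in the deep piezometer, so vertical flow is upward (discharge condition).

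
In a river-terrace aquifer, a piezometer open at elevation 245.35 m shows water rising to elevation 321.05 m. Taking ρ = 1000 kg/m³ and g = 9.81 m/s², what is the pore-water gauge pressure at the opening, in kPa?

Pressure head ψ = h − z = 321.05 − 245.35 = 75.70 m.
P = ρgψ = 1000 × 9.81 × 75.70 = 742617 Pa ≈ 743 kPa.

P ≈ 743 kPa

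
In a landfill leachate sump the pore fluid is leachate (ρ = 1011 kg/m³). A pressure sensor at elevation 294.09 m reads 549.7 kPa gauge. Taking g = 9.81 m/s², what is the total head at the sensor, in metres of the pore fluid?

ψ = P/(ρg) = 549.7×1000 / (1011 × 9.81) = 55.42 m.
h = z + ψ = 294.09 + 55.42 = 349.51 m.

h ≈ 349.51 m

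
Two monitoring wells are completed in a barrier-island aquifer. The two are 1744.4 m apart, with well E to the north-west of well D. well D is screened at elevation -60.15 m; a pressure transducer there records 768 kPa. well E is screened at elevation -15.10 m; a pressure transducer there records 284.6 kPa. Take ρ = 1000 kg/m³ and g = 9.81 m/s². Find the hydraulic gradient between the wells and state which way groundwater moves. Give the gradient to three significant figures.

i ≈ 0.00242; groundwater flows toward the north-west

Pressure head at well D: ψ = P/(ρg) = 768×1000 / (1000 × 9.81) = 78.29 m.
Total head at well D: h = z + ψ = -60.15 + 78.29 = 18.14 m.
Pressure head at well E: ψ = P/(ρg) = 284.6×1000 / (1000 × 9.81) = 29.01 m.
Total head at well E: h = z + ψ = -15.10 + 29.01 = 13.91 m.
Head difference: h(well D) − h(well E) = 18.14 − 13.91 = 4.23 m.
Hydraulic gradient: i = |Δh| / L = 4.23 / 1744.4 = 0.00242.
Flow is from higher to lower head: from well D toward well E, i.e. toward the north-west.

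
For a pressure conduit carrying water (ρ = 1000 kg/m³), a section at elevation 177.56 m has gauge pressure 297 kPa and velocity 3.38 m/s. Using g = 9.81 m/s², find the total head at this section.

Pressure head ψ = P/(ρg) = 297×1000 / (1000 × 9.81) = 30.28 m.
Velocity head = v²/(2g) = 3.38² / (2 × 9.81) = 0.582 m.
h = z + ψ + v²/(2g) = 177.56 + 30.28 + 0.582 = 208.42 m.

h ≈ 208.42 m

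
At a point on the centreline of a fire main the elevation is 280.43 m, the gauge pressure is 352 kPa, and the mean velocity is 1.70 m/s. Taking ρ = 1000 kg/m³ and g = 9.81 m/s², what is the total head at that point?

Pressure head ψ = P/(ρg) = 352×1000 / (1000 × 9.81) = 35.88 m.
Velocity head = v²/(2g) = 1.70² / (2 × 9.81) = 0.147 m.
h = z + ψ + v²/(2g) = 280.43 + 35.88 + 0.147 = 316.46 m.

h ≈ 316.46 m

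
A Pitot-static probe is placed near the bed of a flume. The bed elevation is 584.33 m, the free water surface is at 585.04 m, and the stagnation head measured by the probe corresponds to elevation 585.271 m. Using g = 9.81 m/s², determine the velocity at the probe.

v ≈ 2.13 m/s

Near the bed, under hydrostatic conditions, the piezometric head (z + ψ) equals the free-surface elevation, 585.04 m.
Velocity head = total − piezometric = 585.271 − 585.04 = 0.231 m.
v = √(2g·h_v) = √(2 × 9.81 × 0.231) = 2.13 m/s.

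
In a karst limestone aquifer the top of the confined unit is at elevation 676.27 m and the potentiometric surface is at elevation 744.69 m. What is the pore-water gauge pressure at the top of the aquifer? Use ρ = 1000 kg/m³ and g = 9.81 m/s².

Pressure head at the aquifer top: ψ = h − z = 744.69 − 676.27 = 68.42 m.
P = ρgψ = 1000 × 9.81 × 68.42 = 671200 Pa ≈ 671 kPa.

P ≈ 671 kPa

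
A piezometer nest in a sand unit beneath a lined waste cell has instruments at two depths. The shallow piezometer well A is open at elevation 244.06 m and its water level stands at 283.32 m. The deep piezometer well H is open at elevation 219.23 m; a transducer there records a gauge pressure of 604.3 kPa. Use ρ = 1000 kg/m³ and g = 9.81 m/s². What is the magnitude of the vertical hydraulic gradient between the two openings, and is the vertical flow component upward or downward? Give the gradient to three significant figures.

Total head at well A: h = 283.32 m (water level in the standpipe).
Pressure head at well H: ψ = P/(ρg) = 604.3×1000 / (1000 × 9.81) = 61.60 m.
Total head at well H: h = z + ψ = 219.23 + 61.60 = 280.83 m.
Δh = h(well A) − h(well H) = 283.32 − 280.83 = 2.49 m.
Vertical separation Δz = 244.06 − 219.23 = 24.83 m.
|i_v| = |Δh| / Δz = 2.49 / 24.83 = 0.100.
Head is higher in the shallow piezometer, so vertical flow is downward (recharge condition).

|i_v| ≈ 0.100; vertical flow is downward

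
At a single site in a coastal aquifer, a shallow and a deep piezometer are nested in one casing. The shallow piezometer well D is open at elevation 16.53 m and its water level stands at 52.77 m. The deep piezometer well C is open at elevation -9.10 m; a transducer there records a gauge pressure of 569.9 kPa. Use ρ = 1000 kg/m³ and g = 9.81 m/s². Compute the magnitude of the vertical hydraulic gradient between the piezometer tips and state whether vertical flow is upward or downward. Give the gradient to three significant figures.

|i_v| ≈ 0.147; vertical flow is downward

Total head at well D: h = 52.77 m (water level in the standpipe).
Pressure head at well C: ψ = P/(ρg) = 569.9×1000 / (1000 × 9.81) = 58.09 m.
Total head at well C: h = z + ψ = -9.10 + 58.09 = 48.99 m.
Δh = h(well D) − h(well C) = 52.77 − 48.99 = 3.78 m.
Vertical separation Δz = 16.53 − (-9.10) = 25.63 m.
|i_v| = |Δh| / Δz = 3.78 / 25.63 = 0.147.
Head is higher in the shallow piezometer, so vertical flow is downward (recharge condition).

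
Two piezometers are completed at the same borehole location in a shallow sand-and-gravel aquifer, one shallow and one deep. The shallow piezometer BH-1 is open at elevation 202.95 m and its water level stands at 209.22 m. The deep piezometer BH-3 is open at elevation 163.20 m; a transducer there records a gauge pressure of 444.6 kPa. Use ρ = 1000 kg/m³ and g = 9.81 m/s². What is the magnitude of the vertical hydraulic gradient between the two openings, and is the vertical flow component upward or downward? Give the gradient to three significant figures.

|i_v| ≈ 0.0176; vertical flow is downward

Total head at BH-1: h = 209.22 m (water level in the standpipe).
Pressure head at BH-3: ψ = P/(ρg) = 444.6×1000 / (1000 × 9.81) = 45.32 m.
Total head at BH-3: h = z + ψ = 163.20 + 45.32 = 208.52 m.
Δh = h(BH-1) − h(BH-3) = 209.22 − 208.52 = 0.70 m.
Vertical separation Δz = 202.95 − 163.20 = 39.75 m.
|i_v| = |Δh| / Δz = 0.70 / 39.75 = 0.0176.
Head is higher in the shallow piezometer, so vertical flow is downward (recharge condition).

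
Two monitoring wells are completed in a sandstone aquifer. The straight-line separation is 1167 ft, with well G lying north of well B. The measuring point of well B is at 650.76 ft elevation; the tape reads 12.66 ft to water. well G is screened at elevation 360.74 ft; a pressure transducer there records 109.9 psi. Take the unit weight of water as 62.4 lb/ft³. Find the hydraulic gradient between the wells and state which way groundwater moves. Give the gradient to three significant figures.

i ≈ 0.0203; groundwater flows toward the north

Total head at well B: h = 650.76 − 12.66 = 638.10 ft.
Pressure head at well G: ψ = 144·P/γ = 144 × 109.9 / 62.4 = 253.62 ft.
Total head at well G: h = z + ψ = 360.74 + 253.62 = 614.36 ft.
Head difference: h(well B) − h(well G) = 638.10 − 614.36 = 23.74 ft.
Hydraulic gradient: i = |Δh| / L = 23.74 / 1167 = 0.0203.
Flow is from higher to lower head: from well B toward well G, i.e. toward the north.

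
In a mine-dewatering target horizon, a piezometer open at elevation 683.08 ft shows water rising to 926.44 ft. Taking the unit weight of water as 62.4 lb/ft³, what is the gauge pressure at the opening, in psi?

P ≈ 105 psi

Pressure head ψ = h − z = 926.44 − 683.08 = 243.36 ft.
P = γ·ψ / 144 = 62.4 × 243.36 / 144 = 105 psi.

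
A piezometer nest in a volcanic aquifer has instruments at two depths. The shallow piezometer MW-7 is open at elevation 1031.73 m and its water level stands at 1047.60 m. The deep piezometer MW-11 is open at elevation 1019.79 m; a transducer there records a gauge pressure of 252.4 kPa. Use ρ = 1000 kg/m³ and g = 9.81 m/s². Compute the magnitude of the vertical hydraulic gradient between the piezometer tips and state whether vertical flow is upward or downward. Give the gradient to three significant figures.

Total head at MW-7: h = 1047.60 m (water level in the standpipe).
Pressure head at MW-11: ψ = P/(ρg) = 252.4×1000 / (1000 × 9.81) = 25.73 m.
Total head at MW-11: h = z + ψ = 1019.79 + 25.73 = 1045.52 m.
Δh = h(MW-7) − h(MW-11) = 1047.60 − 1045.52 = 2.08 m.
Vertical separation Δz = 1031.73 − 1019.79 = 11.94 m.
|i_v| = |Δh| / Δz = 2.08 / 11.94 = 0.174.
Head is higher in the shallow piezometer, so vertical flow is downward (recharge condition).

|i_v| ≈ 0.174; vertical flow is downward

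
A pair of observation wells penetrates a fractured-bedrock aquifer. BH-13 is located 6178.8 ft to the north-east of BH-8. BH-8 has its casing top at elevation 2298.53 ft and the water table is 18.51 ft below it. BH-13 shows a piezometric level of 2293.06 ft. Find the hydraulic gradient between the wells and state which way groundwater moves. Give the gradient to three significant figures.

Total head at BH-8: h = 2298.53 − 18.51 = 2280.02 ft.
Total head at BH-13: h = 2293.06 ft (water level in the piezometer is the total head).
Head difference: h(BH-8) − h(BH-13) = 2280.02 − 2293.06 = -13.04 ft.
Hydraulic gradient: i = |Δh| / L = 13.04 / 6178.8 = 0.00211.
Flow is from higher to lower head: from BH-13 toward BH-8, i.e. toward the south-west.

i ≈ 0.00211; groundwater flows toward the south-west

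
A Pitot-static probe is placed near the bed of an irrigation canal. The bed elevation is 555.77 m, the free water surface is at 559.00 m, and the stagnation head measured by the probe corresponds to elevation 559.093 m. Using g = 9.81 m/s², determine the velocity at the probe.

Near the bed, under hydrostatic conditions, the piezometric head (z + ψ) equals the free-surface elevation, 559.00 m.
Velocity head = total − piezometric = 559.093 − 559.00 = 0.093 m.
v = √(2g·h_v) = √(2 × 9.81 × 0.093) = 1.35 m/s.

v ≈ 1.35 m/s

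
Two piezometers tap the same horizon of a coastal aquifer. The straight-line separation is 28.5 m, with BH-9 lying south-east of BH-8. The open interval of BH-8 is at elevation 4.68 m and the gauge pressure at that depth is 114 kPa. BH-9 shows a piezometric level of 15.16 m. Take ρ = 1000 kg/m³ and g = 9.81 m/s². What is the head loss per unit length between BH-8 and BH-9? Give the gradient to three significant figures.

Pressure head at BH-8: ψ = P/(ρg) = 114×1000 / (1000 × 9.81) = 11.62 m.
Total head at BH-8: h = z + ψ = 4.68 + 11.62 = 16.30 m.
Total head at BH-9: h = 15.16 m (water level in the piezometer is the total head).
Head difference: h(BH-8) − h(BH-9) = 16.30 − 15.16 = 1.14 m.
Hydraulic gradient: i = |Δh| / L = 1.14 / 28.5 = 0.0400.

i ≈ 0.0400 m/m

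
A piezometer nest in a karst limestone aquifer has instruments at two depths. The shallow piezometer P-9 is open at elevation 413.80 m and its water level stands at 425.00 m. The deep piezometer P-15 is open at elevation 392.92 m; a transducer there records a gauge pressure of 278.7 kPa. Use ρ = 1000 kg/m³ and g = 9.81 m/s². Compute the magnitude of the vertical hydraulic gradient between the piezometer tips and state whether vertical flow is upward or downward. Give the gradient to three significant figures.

Total head at P-9: h = 425.00 m (water level in the standpipe).
Pressure head at P-15: ψ = P/(ρg) = 278.7×1000 / (1000 × 9.81) = 28.41 m.
Total head at P-15: h = z + ψ = 392.92 + 28.41 = 421.33 m.
Δh = h(P-9) − h(P-15) = 425.00 − 421.33 = 3.67 m.
Vertical separation Δz = 413.80 − 392.92 = 20.88 m.
|i_v| = |Δh| / Δz = 3.67 / 20.88 = 0.176.
Head is higher in the shallow piezometer, so vertical flow is downward (recharge condition).

|i_v| ≈ 0.176; vertical flow is downward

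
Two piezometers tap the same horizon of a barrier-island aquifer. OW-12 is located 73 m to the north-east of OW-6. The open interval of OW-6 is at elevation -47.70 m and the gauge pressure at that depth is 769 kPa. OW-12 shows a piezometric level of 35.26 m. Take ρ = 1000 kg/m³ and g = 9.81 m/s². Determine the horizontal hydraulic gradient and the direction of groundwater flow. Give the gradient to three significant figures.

i ≈ 0.0626; groundwater flows toward the south-west

Pressure head at OW-6: ψ = P/(ρg) = 769×1000 / (1000 × 9.81) = 78.39 m.
Total head at OW-6: h = z + ψ = -47.70 + 78.39 = 30.69 m.
Total head at OW-12: h = 35.26 m (water level in the piezometer is the total head).
Head difference: h(OW-6) − h(OW-12) = 30.69 − 35.26 = -4.57 m.
Hydraulic gradient: i = |Δh| / L = 4.57 / 73 = 0.0626.
Flow is from higher to lower head: from OW-12 toward OW-6, i.e. toward the south-west.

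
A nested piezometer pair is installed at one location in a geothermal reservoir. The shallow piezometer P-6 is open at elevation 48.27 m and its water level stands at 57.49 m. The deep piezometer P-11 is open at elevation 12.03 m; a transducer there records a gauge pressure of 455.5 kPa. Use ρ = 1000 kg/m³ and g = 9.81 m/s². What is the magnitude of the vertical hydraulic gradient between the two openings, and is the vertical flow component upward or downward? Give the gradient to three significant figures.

|i_v| ≈ 0.0268; vertical flow is upward

Total head at P-6: h = 57.49 m (water level in the standpipe).
Pressure head at P-11: ψ = P/(ρg) = 455.5×1000 / (1000 × 9.81) = 46.43 m.
Total head at P-11: h = z + ψ = 12.03 + 46.43 = 58.46 m.
Δh = h(P-6) − h(P-11) = 57.49 − 58.46 = -0.97 m.
Vertical separation Δz = 48.27 − 12.03 = 36.24 m.
|i_v| = |Δh| / Δz = 0.97 / 36.24 = 0.0268.
Head is higher in the deep piezometer, so vertical flow is upward (discharge condition).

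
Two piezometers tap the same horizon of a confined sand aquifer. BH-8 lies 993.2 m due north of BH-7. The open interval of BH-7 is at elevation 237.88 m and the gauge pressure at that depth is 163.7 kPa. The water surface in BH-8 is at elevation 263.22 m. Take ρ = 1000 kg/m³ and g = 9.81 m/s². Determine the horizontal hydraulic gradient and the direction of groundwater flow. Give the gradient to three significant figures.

i ≈ 0.00871; groundwater flows toward the south

Pressure head at BH-7: ψ = P/(ρg) = 163.7×1000 / (1000 × 9.81) = 16.69 m.
Total head at BH-7: h = z + ψ = 237.88 + 16.69 = 254.57 m.
Total head at BH-8: h = 263.22 m (water level in the piezometer is the total head).
Head difference: h(BH-7) − h(BH-8) = 254.57 − 263.22 = -8.65 m.
Hydraulic gradient: i = |Δh| / L = 8.65 / 993.2 = 0.00871.
Flow is from higher to lower head: from BH-8 toward BH-7, i.e. toward the south.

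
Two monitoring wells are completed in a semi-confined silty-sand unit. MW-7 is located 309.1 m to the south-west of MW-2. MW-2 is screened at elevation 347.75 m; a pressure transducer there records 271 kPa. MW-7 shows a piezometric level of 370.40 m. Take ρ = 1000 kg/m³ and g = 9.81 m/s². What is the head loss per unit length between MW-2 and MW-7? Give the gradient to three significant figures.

i ≈ 0.0161 m/m

Pressure head at MW-2: ψ = P/(ρg) = 271×1000 / (1000 × 9.81) = 27.62 m.
Total head at MW-2: h = z + ψ = 347.75 + 27.62 = 375.37 m.
Total head at MW-7: h = 370.40 m (water level in the piezometer is the total head).
Head difference: h(MW-2) − h(MW-7) = 375.37 − 370.40 = 4.97 m.
Hydraulic gradient: i = |Δh| / L = 4.97 / 309.1 = 0.0161.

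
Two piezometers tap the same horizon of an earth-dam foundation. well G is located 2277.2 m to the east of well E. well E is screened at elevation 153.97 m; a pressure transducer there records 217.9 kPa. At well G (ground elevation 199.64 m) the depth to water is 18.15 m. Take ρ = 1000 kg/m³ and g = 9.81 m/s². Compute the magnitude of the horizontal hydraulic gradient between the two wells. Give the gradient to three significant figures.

Pressure head at well E: ψ = P/(ρg) = 217.9×1000 / (1000 × 9.81) = 22.21 m.
Total head at well E: h = z + ψ = 153.97 + 22.21 = 176.18 m.
Total head at well G: h = 199.64 − 18.15 = 181.49 m.
Head difference: h(well E) − h(well G) = 176.18 − 181.49 = -5.31 m.
Hydraulic gradient: i = |Δh| / L = 5.31 / 2277.2 = 0.00233.

i ≈ 0.00233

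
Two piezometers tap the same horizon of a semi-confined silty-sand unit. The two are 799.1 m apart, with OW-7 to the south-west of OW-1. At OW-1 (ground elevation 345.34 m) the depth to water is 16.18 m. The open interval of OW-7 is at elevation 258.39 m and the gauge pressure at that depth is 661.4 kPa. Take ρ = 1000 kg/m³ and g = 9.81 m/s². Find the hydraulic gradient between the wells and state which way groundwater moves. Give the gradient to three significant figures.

Total head at OW-1: h = 345.34 − 16.18 = 329.16 m.
Pressure head at OW-7: ψ = P/(ρg) = 661.4×1000 / (1000 × 9.81) = 67.42 m.
Total head at OW-7: h = z + ψ = 258.39 + 67.42 = 325.81 m.
Head difference: h(OW-1) − h(OW-7) = 329.16 − 325.81 = 3.35 m.
Hydraulic gradient: i = |Δh| / L = 3.35 / 799.1 = 0.00419.
Flow is from higher to lower head: from OW-1 toward OW-7, i.e. toward the south-west.

i ≈ 0.00419; groundwater flows toward the south-west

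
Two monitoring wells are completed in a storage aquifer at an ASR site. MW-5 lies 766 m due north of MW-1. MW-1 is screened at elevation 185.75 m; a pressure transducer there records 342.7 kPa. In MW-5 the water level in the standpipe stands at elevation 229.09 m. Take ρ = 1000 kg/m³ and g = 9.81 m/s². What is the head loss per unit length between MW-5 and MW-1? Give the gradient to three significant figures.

Pressure head at MW-1: ψ = P/(ρg) = 342.7×1000 / (1000 × 9.81) = 34.93 m.
Total head at MW-1: h = z + ψ = 185.75 + 34.93 = 220.68 m.
Total head at MW-5: h = 229.09 m (water level in the piezometer is the total head).
Head difference: h(MW-1) − h(MW-5) = 220.68 − 229.09 = -8.41 m.
Hydraulic gradient: i = |Δh| / L = 8.41 / 766 = 0.0110.

i ≈ 0.0110 m/m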